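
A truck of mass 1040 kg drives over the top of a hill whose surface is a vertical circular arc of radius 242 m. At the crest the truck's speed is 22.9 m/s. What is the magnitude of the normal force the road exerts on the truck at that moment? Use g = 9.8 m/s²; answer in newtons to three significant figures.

At the crest the centripetal acceleration points downward (toward the centre of the arc), so mg − N = mv²/r.
N = m(g − v²/r) = 1040 × (9.8 − (22.9)²/242) = 1040 × (9.8 − 2.167) = 1040 × 7.633 = 7938 N.

7940 N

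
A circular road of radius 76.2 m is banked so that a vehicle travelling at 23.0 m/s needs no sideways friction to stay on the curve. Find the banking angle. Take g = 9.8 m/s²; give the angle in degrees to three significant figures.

For a frictionless banked turn: horizontally N sinθ = mv²/r and vertically N cosθ = mg.
Dividing: tanθ = v²/(r g) = (23.0)²/(76.2 × 9.8) = 529.0/746.8 = 0.7084.
θ = arctan(0.7084) = 35.31°.

35.3°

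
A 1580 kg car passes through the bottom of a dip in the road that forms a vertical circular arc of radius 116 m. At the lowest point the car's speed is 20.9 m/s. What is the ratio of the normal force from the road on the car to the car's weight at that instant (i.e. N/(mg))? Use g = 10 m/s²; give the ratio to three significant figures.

1.38

At the bottom, N − mg = mv²/r, so N = m(v²/r + g) and N/(mg) = v²/(rg) + 1 = (20.9)²/(116 × 10.0) + 1 = 0.3766 + 1 = 1.377.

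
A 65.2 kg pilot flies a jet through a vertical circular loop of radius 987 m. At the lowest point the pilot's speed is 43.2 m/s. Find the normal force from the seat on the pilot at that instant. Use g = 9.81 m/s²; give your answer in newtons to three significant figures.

At the lowest point, N points up (toward the centre) and the weight mg points down (away from the centre), so the net inward force is N − mg = mv²/r.
N = m(v²/r + g) = 65.2 × ((43.2)²/987 + 9.81) = 65.2 × (1.891 + 9.81) = 65.2 × 11.70 = 762.9 N.

763 N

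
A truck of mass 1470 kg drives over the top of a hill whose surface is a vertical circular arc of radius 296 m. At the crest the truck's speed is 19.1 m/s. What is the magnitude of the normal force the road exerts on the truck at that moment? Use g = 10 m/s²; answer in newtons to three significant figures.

At the crest the centripetal acceleration points downward (toward the centre of the arc), so mg − N = mv²/r.
N = m(g − v²/r) = 1470 × (10.0 − (19.1)²/296) = 1470 × (10.0 − 1.232) = 1470 × 8.768 = 12890 N.

12900 N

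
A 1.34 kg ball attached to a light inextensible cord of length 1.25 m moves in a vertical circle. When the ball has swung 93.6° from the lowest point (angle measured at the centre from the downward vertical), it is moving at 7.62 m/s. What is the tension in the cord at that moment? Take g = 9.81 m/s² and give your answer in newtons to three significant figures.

61.4 N

Take the radial direction toward the centre of the circle as positive. The component of the weight along the string toward the centre is −mg cos φ (φ measured from the bottom), so Newton's second law along the string gives T − mg cos φ = m v²/r.
cos 93.6° = -0.06279, so T = m(v²/r + g cos φ) = 1.34 × ((7.62)²/1.25 + 9.81 × -0.06279) = 1.34 × (46.45 + (-0.6160)) = 1.34 × 45.84 = 61.42 N.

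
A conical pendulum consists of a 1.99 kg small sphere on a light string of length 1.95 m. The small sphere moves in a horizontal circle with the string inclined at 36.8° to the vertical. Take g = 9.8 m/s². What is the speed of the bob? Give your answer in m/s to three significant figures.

The radius of the circle is r = L sinθ = 1.95 × sin 36.8° = 1.168 m.
Horizontally T sinθ = mv²/r and vertically T cosθ = mg, so tanθ = v²/(rg).
v = √(r g tanθ) = √(1.168 × 9.8 × 0.7481) = √8.564 = 2.926 m/s.

2.93 m/s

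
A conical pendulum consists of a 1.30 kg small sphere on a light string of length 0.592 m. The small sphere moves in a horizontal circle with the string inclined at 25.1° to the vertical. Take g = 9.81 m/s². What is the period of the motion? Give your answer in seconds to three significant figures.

1.47 s

r = L sinθ = 0.2511 m. From T sinθ = mω²r and T cosθ = mg: tanθ = ω²r/g, so ω² = g tanθ / r = g/(L cosθ).
ω = √(g/(L cosθ)) = √(9.81/(0.592 × 0.9056)) = √18.30 = 4.278 rad/s.
Period = 2π/ω = 1.469 s.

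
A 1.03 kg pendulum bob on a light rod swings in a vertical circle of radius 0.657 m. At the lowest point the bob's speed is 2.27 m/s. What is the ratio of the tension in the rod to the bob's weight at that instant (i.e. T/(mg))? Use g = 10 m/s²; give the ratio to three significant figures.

At the bottom, T − mg = mv²/r, so T = m(v²/r + g) and T/(mg) = v²/(rg) + 1 = (2.27)²/(0.657 × 10.0) + 1 = 0.7843 + 1 = 1.784.

1.78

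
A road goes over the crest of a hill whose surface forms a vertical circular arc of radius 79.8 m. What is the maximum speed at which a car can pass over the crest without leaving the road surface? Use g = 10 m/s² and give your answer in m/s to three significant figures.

28.2 m/s

At the crest the centre of the circle is below the car, so the net downward (centripetal) force is mg − N = mv²/r.
The car leaves the road when N → 0, giving v_max = √(g r) = √(10.0 × 79.8) = 28.25 m/s.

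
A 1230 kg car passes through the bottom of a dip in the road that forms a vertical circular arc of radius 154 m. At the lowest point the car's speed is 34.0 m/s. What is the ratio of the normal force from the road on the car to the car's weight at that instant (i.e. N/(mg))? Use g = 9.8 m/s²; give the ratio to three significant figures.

At the bottom, N − mg = mv²/r, so N = m(v²/r + g) and N/(mg) = v²/(rg) + 1 = (34.0)²/(154 × 9.8) + 1 = 0.7660 + 1 = 1.766.

1.77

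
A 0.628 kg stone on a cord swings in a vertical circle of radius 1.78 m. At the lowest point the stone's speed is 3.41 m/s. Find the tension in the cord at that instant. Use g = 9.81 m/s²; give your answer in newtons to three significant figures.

At the lowest point, T points up (toward the centre) and the weight mg points down (away from the centre), so the net inward force is T − mg = mv²/r.
T = m(v²/r + g) = 0.628 × ((3.41)²/1.78 + 9.81) = 0.628 × (6.533 + 9.81) = 0.628 × 16.34 = 10.26 N.

10.3 N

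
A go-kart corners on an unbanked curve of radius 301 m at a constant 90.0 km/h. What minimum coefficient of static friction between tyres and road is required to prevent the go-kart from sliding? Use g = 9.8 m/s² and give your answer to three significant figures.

0.212

v = 90.0/3.6 = 25.00 m/s.
Friction provides the centripetal force: μ_s m g = m v²/r, so μ_s = v²/(g r) = (25.00)²/(9.8 × 301) = 625.0/2950 = 0.2119.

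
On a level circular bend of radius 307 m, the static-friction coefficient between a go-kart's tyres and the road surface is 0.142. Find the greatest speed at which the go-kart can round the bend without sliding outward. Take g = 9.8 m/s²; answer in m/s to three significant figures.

Friction provides the centripetal force on a flat curve. At maximum speed it is at its limiting value: μ_s m g = m v²/r.
Mass cancels: v_max = √(μ_s g r) = √(0.142 × 9.8 × 307) = √427.2 = 20.67 m/s.

20.7 m/s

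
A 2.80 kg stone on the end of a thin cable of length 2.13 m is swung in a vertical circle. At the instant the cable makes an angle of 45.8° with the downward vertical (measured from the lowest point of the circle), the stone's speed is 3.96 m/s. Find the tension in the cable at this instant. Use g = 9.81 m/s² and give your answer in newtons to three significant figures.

Take the radial direction toward the centre of the circle as positive. The component of the weight along the string toward the centre is −mg cos φ (φ measured from the bottom), so Newton's second law along the string gives T − mg cos φ = m v²/r.
cos 45.8° = 0.6972, so T = m(v²/r + g cos φ) = 2.80 × ((3.96)²/2.13 + 9.81 × 0.6972) = 2.80 × (7.362 + (6.839)) = 2.80 × 14.20 = 39.76 N.

39.8 N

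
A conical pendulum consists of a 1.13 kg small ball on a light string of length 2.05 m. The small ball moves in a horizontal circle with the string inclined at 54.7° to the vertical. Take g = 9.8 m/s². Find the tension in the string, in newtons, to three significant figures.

19.2 N

Vertically the bob has no acceleration, so T cosθ = mg.
T = mg/cosθ = 1.13 × 9.8 / cos 54.7° = 11.07/0.5779 = 19.16 N.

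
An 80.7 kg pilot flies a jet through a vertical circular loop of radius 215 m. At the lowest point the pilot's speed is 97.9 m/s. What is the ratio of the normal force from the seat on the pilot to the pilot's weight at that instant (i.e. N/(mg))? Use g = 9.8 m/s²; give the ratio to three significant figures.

At the bottom, N − mg = mv²/r, so N = m(v²/r + g) and N/(mg) = v²/(rg) + 1 = (97.9)²/(215 × 9.8) + 1 = 4.549 + 1 = 5.549.

5.55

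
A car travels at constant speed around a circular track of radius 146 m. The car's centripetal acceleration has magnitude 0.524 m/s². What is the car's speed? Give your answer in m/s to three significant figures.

a_c = v²/r ⇒ v = √(a_c · r) = √(0.524 × 146) = √76.50 = 8.747 m/s.

8.75 m/s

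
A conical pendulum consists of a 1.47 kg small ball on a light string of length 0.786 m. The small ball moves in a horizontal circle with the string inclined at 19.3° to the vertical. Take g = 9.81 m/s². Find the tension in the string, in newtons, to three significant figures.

15.3 N

Vertically the bob has no acceleration, so T cosθ = mg.
T = mg/cosθ = 1.47 × 9.81 / cos 19.3° = 14.42/0.9438 = 15.28 N.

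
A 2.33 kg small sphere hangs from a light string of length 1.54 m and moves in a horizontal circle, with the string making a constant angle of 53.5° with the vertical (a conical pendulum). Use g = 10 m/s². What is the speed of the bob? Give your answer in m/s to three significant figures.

4.09 m/s

The radius of the circle is r = L sinθ = 1.54 × sin 53.5° = 1.238 m.
Horizontally T sinθ = mv²/r and vertically T cosθ = mg, so tanθ = v²/(rg).
v = √(r g tanθ) = √(1.238 × 10.0 × 1.351) = √16.73 = 4.090 m/s.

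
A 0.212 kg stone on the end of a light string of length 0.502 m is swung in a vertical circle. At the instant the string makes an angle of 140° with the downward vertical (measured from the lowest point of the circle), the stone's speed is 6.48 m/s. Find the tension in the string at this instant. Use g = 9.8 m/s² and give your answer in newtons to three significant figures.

Take the radial direction toward the centre of the circle as positive. The component of the weight along the string toward the centre is −mg cos φ (φ measured from the bottom), so Newton's second law along the string gives T − mg cos φ = m v²/r.
cos 140° = -0.7660, so T = m(v²/r + g cos φ) = 0.212 × ((6.48)²/0.502 + 9.8 × -0.7660) = 0.212 × (83.65 + (-7.507)) = 0.212 × 76.14 = 16.14 N.

16.1 N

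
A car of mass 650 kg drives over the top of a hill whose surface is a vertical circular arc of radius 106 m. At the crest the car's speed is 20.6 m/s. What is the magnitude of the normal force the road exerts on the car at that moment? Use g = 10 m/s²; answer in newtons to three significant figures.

At the crest the centripetal acceleration points downward (toward the centre of the arc), so mg − N = mv²/r.
N = m(g − v²/r) = 650 × (10.0 − (20.6)²/106) = 650 × (10.0 − 4.003) = 650 × 5.997 = 3898 N.

3900 N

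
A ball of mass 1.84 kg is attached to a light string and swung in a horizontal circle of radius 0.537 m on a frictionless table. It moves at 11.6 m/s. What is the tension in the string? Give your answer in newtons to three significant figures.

461 N

The tension is the only horizontal force, so it supplies the full centripetal force: T = m v²/r = 1.84 × (11.60)²/0.537 = 1.84 × 134.6/0.537 = 461.1 N.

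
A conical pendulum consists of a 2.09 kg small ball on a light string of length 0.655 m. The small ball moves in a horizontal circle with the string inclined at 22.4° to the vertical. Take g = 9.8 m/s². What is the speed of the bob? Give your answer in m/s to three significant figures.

1.00 m/s

The radius of the circle is r = L sinθ = 0.655 × sin 22.4° = 0.2496 m.
Horizontally T sinθ = mv²/r and vertically T cosθ = mg, so tanθ = v²/(rg).
v = √(r g tanθ) = √(0.2496 × 9.8 × 0.4122) = √1.008 = 1.004 m/s.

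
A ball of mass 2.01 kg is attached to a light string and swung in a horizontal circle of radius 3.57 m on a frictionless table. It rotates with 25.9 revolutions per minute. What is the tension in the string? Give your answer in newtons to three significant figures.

52.8 N

ω = 25.9 rev/min × 2π/60 = 2.712 rad/s, so v = ωr = 2.712 × 3.57 = 9.683 m/s.
The tension is the only horizontal force, so it supplies the full centripetal force: T = m v²/r = 2.01 × (9.683)²/3.57 = 2.01 × 93.75/3.57 = 52.79 N.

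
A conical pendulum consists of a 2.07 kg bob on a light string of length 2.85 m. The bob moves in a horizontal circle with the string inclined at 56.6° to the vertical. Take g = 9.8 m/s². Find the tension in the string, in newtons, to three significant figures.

36.9 N

Vertically the bob has no acceleration, so T cosθ = mg.
T = mg/cosθ = 2.07 × 9.8 / cos 56.6° = 20.29/0.5505 = 36.85 N.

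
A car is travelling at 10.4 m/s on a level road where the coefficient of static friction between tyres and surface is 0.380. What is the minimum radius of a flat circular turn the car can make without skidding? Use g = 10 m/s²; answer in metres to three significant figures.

At the limit, μ_s m g = m v²/r, so r_min = v²/(μ_s g) = (10.4)²/(0.380 × 10.0) = 108.2/3.800 = 28.46 m.

28.5 m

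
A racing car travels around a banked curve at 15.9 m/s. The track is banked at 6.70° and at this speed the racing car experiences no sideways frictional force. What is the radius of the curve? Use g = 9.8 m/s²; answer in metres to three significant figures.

Frictionless banking: tanθ = v²/(rg), so r = v²/(g tanθ).
r = (15.9)²/(9.8 × tan 6.70°) = 252.8/(9.8 × 0.1175) = 252.8/1.151 = 219.6 m.

220 m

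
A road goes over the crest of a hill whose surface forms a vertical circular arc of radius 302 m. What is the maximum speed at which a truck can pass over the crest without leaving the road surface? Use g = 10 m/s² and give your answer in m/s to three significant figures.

55.0 m/s

At the crest the centre of the circle is below the truck, so the net downward (centripetal) force is mg − N = mv²/r.
The truck leaves the road when N → 0, giving v_max = √(g r) = √(10.0 × 302) = 54.95 m/s.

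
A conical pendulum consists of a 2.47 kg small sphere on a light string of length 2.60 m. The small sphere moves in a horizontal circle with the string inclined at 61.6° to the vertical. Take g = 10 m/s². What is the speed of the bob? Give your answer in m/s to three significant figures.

6.50 m/s

The radius of the circle is r = L sinθ = 2.60 × sin 61.6° = 2.287 m.
Horizontally T sinθ = mv²/r and vertically T cosθ = mg, so tanθ = v²/(rg).
v = √(r g tanθ) = √(2.287 × 10.0 × 1.849) = √42.30 = 6.504 m/s.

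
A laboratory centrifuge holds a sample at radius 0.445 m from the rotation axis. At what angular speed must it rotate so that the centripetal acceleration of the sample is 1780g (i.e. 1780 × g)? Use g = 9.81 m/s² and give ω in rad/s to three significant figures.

Centripetal acceleration a_c = ω²r. Setting ω²r = 1780g:
ω = √(1780g / r) = √(1780 × 9.81 / 0.445) = √39240 = 198.1 rad/s.

198 rad/s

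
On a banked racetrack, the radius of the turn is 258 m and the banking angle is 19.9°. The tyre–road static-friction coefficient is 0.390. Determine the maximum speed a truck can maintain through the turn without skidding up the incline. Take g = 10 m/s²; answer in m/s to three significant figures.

47.5 m/s

At the maximum speed, friction acts down the slope at its limiting value f = μN. Radially (horizontal, toward centre): N sinθ + μN cosθ = mv²/r. Vertically: N cosθ − μN sinθ = mg.
Dividing: v² = r g (sinθ + μcosθ)/(cosθ − μsinθ).
sinθ + μcosθ = 0.3404 + 0.390×0.9403 = 0.7071; cosθ − μsinθ = 0.9403 − 0.390×0.3404 = 0.8075.
v² = 258 × 10.0 × 0.7071/0.8075 = 2259 m²/s², so v = 47.53 m/s.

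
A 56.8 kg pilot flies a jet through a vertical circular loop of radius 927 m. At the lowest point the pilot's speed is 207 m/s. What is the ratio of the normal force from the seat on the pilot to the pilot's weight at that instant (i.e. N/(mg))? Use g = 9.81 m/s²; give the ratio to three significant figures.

5.71

At the bottom, N − mg = mv²/r, so N = m(v²/r + g) and N/(mg) = v²/(rg) + 1 = (207)²/(927 × 9.81) + 1 = 4.712 + 1 = 5.712.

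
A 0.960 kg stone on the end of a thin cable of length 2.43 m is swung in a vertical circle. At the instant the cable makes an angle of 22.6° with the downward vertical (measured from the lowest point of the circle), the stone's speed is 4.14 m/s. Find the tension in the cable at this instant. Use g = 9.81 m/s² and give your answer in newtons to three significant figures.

Take the radial direction toward the centre of the circle as positive. The component of the weight along the string toward the centre is −mg cos φ (φ measured from the bottom), so Newton's second law along the string gives T − mg cos φ = m v²/r.
cos 22.6° = 0.9232, so T = m(v²/r + g cos φ) = 0.960 × ((4.14)²/2.43 + 9.81 × 0.9232) = 0.960 × (7.053 + (9.057)) = 0.960 × 16.11 = 15.47 N.

15.5 N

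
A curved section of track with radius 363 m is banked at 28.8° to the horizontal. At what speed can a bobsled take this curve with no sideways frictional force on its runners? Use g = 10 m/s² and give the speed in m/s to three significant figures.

44.7 m/s

On a frictionless banked curve, N sinθ = mv²/r and N cosθ = mg, so tanθ = v²/(rg).
v = √(r g tanθ) = √(363 × 10.0 × tan 28.8°) = √(363 × 10.0 × 0.5498) = √1996 = 44.67 m/s.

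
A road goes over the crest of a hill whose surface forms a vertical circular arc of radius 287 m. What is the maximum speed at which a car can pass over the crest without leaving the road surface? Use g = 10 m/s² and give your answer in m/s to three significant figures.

At the crest the centre of the circle is below the car, so the net downward (centripetal) force is mg − N = mv²/r.
The car leaves the road when N → 0, giving v_max = √(g r) = √(10.0 × 287) = 53.57 m/s.

53.6 m/s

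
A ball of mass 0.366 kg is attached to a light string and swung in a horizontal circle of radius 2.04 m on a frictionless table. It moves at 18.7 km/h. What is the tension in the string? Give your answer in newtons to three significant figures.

v = 18.7 km/h = 18.7/3.6 = 5.194 m/s.
The tension is the only horizontal force, so it supplies the full centripetal force: T = m v²/r = 0.366 × (5.194)²/2.04 = 0.366 × 26.98/2.04 = 4.841 N.

4.84 N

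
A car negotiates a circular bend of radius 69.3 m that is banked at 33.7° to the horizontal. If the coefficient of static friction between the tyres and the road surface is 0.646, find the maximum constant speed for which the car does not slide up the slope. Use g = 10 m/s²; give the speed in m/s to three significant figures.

40.0 m/s

At the maximum speed, friction acts down the slope at its limiting value f = μN. Radially (horizontal, toward centre): N sinθ + μN cosθ = mv²/r. Vertically: N cosθ − μN sinθ = mg.
Dividing: v² = r g (sinθ + μcosθ)/(cosθ − μsinθ).
sinθ + μcosθ = 0.5548 + 0.646×0.8320 = 1.092; cosθ − μsinθ = 0.8320 − 0.646×0.5548 = 0.4735.
v² = 69.3 × 10.0 × 1.092/0.4735 = 1599 m²/s², so v = 39.98 m/s.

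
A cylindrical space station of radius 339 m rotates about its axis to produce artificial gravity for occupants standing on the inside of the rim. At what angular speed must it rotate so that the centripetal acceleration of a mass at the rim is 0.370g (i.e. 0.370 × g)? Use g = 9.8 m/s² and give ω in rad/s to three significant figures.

Centripetal acceleration a_c = ω²r. Setting ω²r = 0.370g:
ω = √(0.370g / r) = √(0.370 × 9.8 / 339) = √0.01070 = 0.1034 rad/s.

0.103 rad/s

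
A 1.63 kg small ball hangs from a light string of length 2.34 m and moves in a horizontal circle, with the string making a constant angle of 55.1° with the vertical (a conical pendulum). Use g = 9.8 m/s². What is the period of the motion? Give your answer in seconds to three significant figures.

2.32 s

r = L sinθ = 1.919 m. From T sinθ = mω²r and T cosθ = mg: tanθ = ω²r/g, so ω² = g tanθ / r = g/(L cosθ).
ω = √(g/(L cosθ)) = √(9.8/(2.34 × 0.5721)) = √7.320 = 2.706 rad/s.
Period = 2π/ω = 2.322 s.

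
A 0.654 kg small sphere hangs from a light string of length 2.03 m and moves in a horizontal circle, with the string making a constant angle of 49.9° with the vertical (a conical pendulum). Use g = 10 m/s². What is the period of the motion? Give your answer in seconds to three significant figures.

2.27 s

r = L sinθ = 1.553 m. From T sinθ = mω²r and T cosθ = mg: tanθ = ω²r/g, so ω² = g tanθ / r = g/(L cosθ).
ω = √(g/(L cosθ)) = √(10.0/(2.03 × 0.6441)) = √7.648 = 2.765 rad/s.
Period = 2π/ω = 2.272 s.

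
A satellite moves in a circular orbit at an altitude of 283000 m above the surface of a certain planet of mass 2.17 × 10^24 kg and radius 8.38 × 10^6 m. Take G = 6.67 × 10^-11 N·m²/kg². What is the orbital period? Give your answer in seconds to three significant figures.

13300 s

r = R + h = 8.38 × 10^6 + 283000 = 8.663 × 10^6 m. Gravity provides the centripetal force: G M m / r² = m v² / r ⇒ v = √(GM/r) = 4088 m/s.
T = 2πr/v = 2π × 8.663 × 10^6 / 4088 = 13320 s.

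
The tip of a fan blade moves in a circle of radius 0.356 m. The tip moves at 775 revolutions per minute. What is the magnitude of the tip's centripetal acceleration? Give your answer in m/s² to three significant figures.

ω = 775 rev/min × 2π/60 = 81.16 rad/s, so v = ωr = 81.16 × 0.356 = 28.89 m/s.
a_c = v²/r = (28.89)²/0.356 = 834.8/0.356 = 2345 m/s².

2340 m/s²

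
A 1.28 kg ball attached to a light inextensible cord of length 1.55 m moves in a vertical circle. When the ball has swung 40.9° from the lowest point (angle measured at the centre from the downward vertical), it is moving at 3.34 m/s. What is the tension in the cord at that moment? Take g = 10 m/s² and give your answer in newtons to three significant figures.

Take the radial direction toward the centre of the circle as positive. The component of the weight along the string toward the centre is −mg cos φ (φ measured from the bottom), so Newton's second law along the string gives T − mg cos φ = m v²/r.
cos 40.9° = 0.7559, so T = m(v²/r + g cos φ) = 1.28 × ((3.34)²/1.55 + 10.0 × 0.7559) = 1.28 × (7.197 + (7.559)) = 1.28 × 14.76 = 18.89 N.

18.9 N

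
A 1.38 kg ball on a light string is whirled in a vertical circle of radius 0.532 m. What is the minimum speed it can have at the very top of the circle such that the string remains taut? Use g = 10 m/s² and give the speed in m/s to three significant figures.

At the highest point the centre is directly below, so both the weight and T act inward: T + mg = mv²/r.
At minimum speed T → 0, so mg = mv_min²/r ⇒ v_min = √(g r) = √(10.0 × 0.532) = 2.307 m/s.

2.31 m/s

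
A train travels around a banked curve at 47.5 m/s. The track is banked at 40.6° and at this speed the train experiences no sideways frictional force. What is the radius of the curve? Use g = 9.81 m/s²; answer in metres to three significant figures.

Frictionless banking: tanθ = v²/(rg), so r = v²/(g tanθ).
r = (47.5)²/(9.81 × tan 40.6°) = 2256/(9.81 × 0.8571) = 2256/8.408 = 268.3 m.

268 m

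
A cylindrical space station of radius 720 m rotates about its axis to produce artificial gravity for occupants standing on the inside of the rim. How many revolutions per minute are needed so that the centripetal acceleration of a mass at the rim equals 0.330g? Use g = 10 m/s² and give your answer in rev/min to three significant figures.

0.646 rev/min

Require ω²r = 0.330g, so ω = √(0.330 × 10.0/720) = 0.06770 rad/s.
In rev/min: ω × 60/(2π) = 0.06770 × 60/(2π) = 0.6465 rev/min.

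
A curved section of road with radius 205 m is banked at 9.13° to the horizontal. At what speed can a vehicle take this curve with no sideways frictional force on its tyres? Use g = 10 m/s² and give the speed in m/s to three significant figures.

18.2 m/s

On a frictionless banked curve, N sinθ = mv²/r and N cosθ = mg, so tanθ = v²/(rg).
v = √(r g tanθ) = √(205 × 10.0 × tan 9.13°) = √(205 × 10.0 × 0.1607) = √329.5 = 18.15 m/s.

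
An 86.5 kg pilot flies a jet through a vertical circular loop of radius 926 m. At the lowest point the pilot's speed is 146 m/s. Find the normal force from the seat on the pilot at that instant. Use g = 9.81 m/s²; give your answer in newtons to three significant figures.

At the lowest point, N points up (toward the centre) and the weight mg points down (away from the centre), so the net inward force is N − mg = mv²/r.
N = m(v²/r + g) = 86.5 × ((146)²/926 + 9.81) = 86.5 × (23.02 + 9.81) = 86.5 × 32.83 = 2840 N.

2840 N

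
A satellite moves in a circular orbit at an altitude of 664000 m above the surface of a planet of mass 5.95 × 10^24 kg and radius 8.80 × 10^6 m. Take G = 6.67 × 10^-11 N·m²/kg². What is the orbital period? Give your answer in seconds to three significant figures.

9180 s

r = R + h = 8.80 × 10^6 + 664000 = 9.464 × 10^6 m. Gravity provides the centripetal force: G M m / r² = m v² / r ⇒ v = √(GM/r) = 6476 m/s.
T = 2πr/v = 2π × 9.464 × 10^6 / 6476 = 9183 s.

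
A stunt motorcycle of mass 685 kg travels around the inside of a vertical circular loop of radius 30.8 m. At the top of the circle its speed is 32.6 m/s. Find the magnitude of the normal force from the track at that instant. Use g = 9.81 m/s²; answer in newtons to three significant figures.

At the top, both N and the weight mg point inward (toward the centre), so N + mg = mv²/r.
N = m(v²/r − g) = 685 × ((32.6)²/30.8 − 9.81) = 685 × (34.51 − 9.81) = 685 × 24.70 = 16920 N.

16900 N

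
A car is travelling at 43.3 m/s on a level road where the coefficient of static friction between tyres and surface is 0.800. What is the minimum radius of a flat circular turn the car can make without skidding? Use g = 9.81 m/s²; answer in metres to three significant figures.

At the limit, μ_s m g = m v²/r, so r_min = v²/(μ_s g) = (43.3)²/(0.800 × 9.81) = 1875/7.848 = 238.9 m.

239 m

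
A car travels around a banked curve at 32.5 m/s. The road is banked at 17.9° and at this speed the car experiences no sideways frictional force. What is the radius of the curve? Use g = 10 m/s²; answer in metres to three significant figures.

Frictionless banking: tanθ = v²/(rg), so r = v²/(g tanθ).
r = (32.5)²/(10.0 × tan 17.9°) = 1056/(10.0 × 0.3230) = 1056/3.230 = 327.0 m.

327 m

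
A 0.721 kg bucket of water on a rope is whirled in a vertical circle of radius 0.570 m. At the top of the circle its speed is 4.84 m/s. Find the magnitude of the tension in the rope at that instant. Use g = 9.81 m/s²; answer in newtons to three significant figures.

At the top, both T and the weight mg point inward (toward the centre), so T + mg = mv²/r.
T = m(v²/r − g) = 0.721 × ((4.84)²/0.570 − 9.81) = 0.721 × (41.10 − 9.81) = 0.721 × 31.29 = 22.56 N.

22.6 N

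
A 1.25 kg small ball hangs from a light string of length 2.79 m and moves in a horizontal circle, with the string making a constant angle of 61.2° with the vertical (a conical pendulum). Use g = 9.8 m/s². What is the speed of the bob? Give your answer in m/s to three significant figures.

6.60 m/s

The radius of the circle is r = L sinθ = 2.79 × sin 61.2° = 2.445 m.
Horizontally T sinθ = mv²/r and vertically T cosθ = mg, so tanθ = v²/(rg).
v = √(r g tanθ) = √(2.445 × 9.8 × 1.819) = √43.58 = 6.602 m/s.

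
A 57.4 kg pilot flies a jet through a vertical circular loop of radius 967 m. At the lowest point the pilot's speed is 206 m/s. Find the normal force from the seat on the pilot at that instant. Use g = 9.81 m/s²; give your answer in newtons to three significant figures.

3080 N

At the lowest point, N points up (toward the centre) and the weight mg points down (away from the centre), so the net inward force is N − mg = mv²/r.
N = m(v²/r + g) = 57.4 × ((206)²/967 + 9.81) = 57.4 × (43.88 + 9.81) = 57.4 × 53.69 = 3082 N.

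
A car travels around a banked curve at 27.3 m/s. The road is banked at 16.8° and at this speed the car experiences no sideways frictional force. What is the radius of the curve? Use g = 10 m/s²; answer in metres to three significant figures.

Frictionless banking: tanθ = v²/(rg), so r = v²/(g tanθ).
r = (27.3)²/(10.0 × tan 16.8°) = 745.3/(10.0 × 0.3019) = 745.3/3.019 = 246.9 m.

247 m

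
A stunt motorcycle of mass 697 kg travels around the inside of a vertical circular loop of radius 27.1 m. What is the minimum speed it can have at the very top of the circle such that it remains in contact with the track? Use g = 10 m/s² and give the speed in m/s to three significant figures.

At the top, both weight mg and N point toward the centre: N + mg = mv²/r.
At minimum speed N → 0, so mg = mv_min²/r ⇒ v_min = √(g r) = √(10.0 × 27.1) = 16.46 m/s.

16.5 m/s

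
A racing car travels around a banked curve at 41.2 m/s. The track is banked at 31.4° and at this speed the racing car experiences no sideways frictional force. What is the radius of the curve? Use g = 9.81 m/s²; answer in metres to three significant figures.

283 m

Frictionless banking: tanθ = v²/(rg), so r = v²/(g tanθ).
r = (41.2)²/(9.81 × tan 31.4°) = 1697/(9.81 × 0.6104) = 1697/5.988 = 283.5 m.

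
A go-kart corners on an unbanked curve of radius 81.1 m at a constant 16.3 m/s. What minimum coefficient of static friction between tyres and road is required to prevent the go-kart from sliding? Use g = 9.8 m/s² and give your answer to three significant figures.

Friction provides the centripetal force: μ_s m g = m v²/r, so μ_s = v²/(g r) = (16.30)²/(9.8 × 81.1) = 265.7/794.8 = 0.3343.

0.334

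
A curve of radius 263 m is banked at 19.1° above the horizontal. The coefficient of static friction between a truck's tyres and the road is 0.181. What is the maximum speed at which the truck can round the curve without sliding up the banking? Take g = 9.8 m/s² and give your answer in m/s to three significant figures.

38.1 m/s

At the maximum speed, friction acts down the slope at its limiting value f = μN. Radially (horizontal, toward centre): N sinθ + μN cosθ = mv²/r. Vertically: N cosθ − μN sinθ = mg.
Dividing: v² = r g (sinθ + μcosθ)/(cosθ − μsinθ).
sinθ + μcosθ = 0.3272 + 0.181×0.9449 = 0.4983; cosθ − μsinθ = 0.9449 − 0.181×0.3272 = 0.8857.
v² = 263 × 9.8 × 0.4983/0.8857 = 1450 m²/s², so v = 38.08 m/s.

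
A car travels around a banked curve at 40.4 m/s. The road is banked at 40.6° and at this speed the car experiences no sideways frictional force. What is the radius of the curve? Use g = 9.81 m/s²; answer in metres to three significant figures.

Frictionless banking: tanθ = v²/(rg), so r = v²/(g tanθ).
r = (40.4)²/(9.81 × tan 40.6°) = 1632/(9.81 × 0.8571) = 1632/8.408 = 194.1 m.

194 m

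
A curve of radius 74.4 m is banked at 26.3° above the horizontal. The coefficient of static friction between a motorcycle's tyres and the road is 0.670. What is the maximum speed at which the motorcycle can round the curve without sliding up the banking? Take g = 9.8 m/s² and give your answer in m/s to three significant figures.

At the maximum speed, friction acts down the slope at its limiting value f = μN. Radially (horizontal, toward centre): N sinθ + μN cosθ = mv²/r. Vertically: N cosθ − μN sinθ = mg.
Dividing: v² = r g (sinθ + μcosθ)/(cosθ − μsinθ).
sinθ + μcosθ = 0.4431 + 0.670×0.8965 = 1.044; cosθ − μsinθ = 0.8965 − 0.670×0.4431 = 0.5996.
v² = 74.4 × 9.8 × 1.044/0.5996 = 1269 m²/s², so v = 35.62 m/s.

35.6 m/s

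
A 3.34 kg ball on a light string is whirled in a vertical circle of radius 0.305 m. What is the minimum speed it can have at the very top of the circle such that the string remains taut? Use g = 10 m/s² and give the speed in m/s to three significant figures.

1.75 m/s

At the highest point the centre is directly below, so both the weight and T act inward: T + mg = mv²/r.
At minimum speed T → 0, so mg = mv_min²/r ⇒ v_min = √(g r) = √(10.0 × 0.305) = 1.746 m/s.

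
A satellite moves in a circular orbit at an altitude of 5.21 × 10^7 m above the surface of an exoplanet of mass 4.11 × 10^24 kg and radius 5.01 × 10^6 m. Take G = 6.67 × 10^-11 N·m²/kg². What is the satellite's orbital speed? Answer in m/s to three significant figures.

Orbital radius r = R + h = 5.01 × 10^6 + 5.21 × 10^7 = 5.711 × 10^7 m.
Gravity supplies the centripetal force: G M m / r² = m v² / r, so v = √(GM/r).
v = √(6.67 × 10^-11 × 4.11 × 10^24 / 5.711 × 10^7) = √(4.800 × 10^6) = 2191 m/s.

2190 m/s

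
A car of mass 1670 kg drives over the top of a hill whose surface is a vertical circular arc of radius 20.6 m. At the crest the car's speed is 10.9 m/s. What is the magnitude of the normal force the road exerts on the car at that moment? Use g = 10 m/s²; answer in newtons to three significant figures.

At the crest the centripetal acceleration points downward (toward the centre of the arc), so mg − N = mv²/r.
N = m(g − v²/r) = 1670 × (10.0 − (10.9)²/20.6) = 1670 × (10.0 − 5.767) = 1670 × 4.233 = 7068 N.

7070 N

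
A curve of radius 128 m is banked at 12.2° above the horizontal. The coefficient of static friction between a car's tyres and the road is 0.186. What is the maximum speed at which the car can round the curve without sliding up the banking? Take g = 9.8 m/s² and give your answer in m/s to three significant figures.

At the maximum speed, friction acts down the slope at its limiting value f = μN. Radially (horizontal, toward centre): N sinθ + μN cosθ = mv²/r. Vertically: N cosθ − μN sinθ = mg.
Dividing: v² = r g (sinθ + μcosθ)/(cosθ − μsinθ).
sinθ + μcosθ = 0.2113 + 0.186×0.9774 = 0.3931; cosθ − μsinθ = 0.9774 − 0.186×0.2113 = 0.9381.
v² = 128 × 9.8 × 0.3931/0.9381 = 525.7 m²/s², so v = 22.93 m/s.

22.9 m/s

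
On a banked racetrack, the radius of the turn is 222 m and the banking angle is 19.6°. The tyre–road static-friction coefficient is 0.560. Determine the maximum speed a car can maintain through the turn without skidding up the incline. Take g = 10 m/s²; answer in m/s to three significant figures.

50.4 m/s

At the maximum speed, friction acts down the slope at its limiting value f = μN. Radially (horizontal, toward centre): N sinθ + μN cosθ = mv²/r. Vertically: N cosθ − μN sinθ = mg.
Dividing: v² = r g (sinθ + μcosθ)/(cosθ − μsinθ).
sinθ + μcosθ = 0.3355 + 0.560×0.9421 = 0.8630; cosθ − μsinθ = 0.9421 − 0.560×0.3355 = 0.7542.
v² = 222 × 10.0 × 0.8630/0.7542 = 2540 m²/s², so v = 50.40 m/s.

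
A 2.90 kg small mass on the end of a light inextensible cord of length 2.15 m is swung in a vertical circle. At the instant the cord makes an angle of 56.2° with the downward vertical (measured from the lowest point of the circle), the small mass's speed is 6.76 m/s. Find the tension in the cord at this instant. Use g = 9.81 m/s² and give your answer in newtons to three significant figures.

77.5 N

Take the radial direction toward the centre of the circle as positive. The component of the weight along the string toward the centre is −mg cos φ (φ measured from the bottom), so Newton's second law along the string gives T − mg cos φ = m v²/r.
cos 56.2° = 0.5563, so T = m(v²/r + g cos φ) = 2.90 × ((6.76)²/2.15 + 9.81 × 0.5563) = 2.90 × (21.25 + (5.457)) = 2.90 × 26.71 = 77.46 N.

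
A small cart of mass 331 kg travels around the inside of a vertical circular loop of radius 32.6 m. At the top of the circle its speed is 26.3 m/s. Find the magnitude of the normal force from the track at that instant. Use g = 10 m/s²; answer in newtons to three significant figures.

At the top, both N and the weight mg point inward (toward the centre), so N + mg = mv²/r.
N = m(v²/r − g) = 331 × ((26.3)²/32.6 − 10.0) = 331 × (21.22 − 10.0) = 331 × 11.22 = 3713 N.

3710 N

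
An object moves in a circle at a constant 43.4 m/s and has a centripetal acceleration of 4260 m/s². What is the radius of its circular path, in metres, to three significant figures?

a_c = v²/r ⇒ r = v²/a_c = (43.4)²/4260 = 1884/4260 = 0.4422 m.

0.442 m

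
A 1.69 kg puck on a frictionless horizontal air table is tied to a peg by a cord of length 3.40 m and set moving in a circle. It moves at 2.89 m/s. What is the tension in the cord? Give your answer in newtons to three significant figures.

The tension is the only horizontal force, so it supplies the full centripetal force: T = m v²/r = 1.69 × (2.890)²/3.40 = 1.69 × 8.352/3.40 = 4.151 N.

4.15 N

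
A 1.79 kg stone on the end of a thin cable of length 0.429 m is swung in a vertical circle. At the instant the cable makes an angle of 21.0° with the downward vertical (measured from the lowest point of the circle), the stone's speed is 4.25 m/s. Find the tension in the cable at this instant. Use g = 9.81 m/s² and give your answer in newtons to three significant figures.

91.8 N

Take the radial direction toward the centre of the circle as positive. The component of the weight along the string toward the centre is −mg cos φ (φ measured from the bottom), so Newton's second law along the string gives T − mg cos φ = m v²/r.
cos 21.0° = 0.9336, so T = m(v²/r + g cos φ) = 1.79 × ((4.25)²/0.429 + 9.81 × 0.9336) = 1.79 × (42.10 + (9.158)) = 1.79 × 51.26 = 91.76 N.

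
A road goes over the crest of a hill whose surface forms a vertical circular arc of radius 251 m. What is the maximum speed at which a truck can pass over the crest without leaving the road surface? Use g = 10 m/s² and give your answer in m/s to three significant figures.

50.1 m/s

At the crest the centre of the circle is below the truck, so the net downward (centripetal) force is mg − N = mv²/r.
The truck leaves the road when N → 0, giving v_max = √(g r) = √(10.0 × 251) = 50.10 m/s.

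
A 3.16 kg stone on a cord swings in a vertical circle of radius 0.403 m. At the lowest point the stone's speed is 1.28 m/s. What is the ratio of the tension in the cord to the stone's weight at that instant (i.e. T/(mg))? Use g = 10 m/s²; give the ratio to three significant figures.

At the bottom, T − mg = mv²/r, so T = m(v²/r + g) and T/(mg) = v²/(rg) + 1 = (1.28)²/(0.403 × 10.0) + 1 = 0.4066 + 1 = 1.407.

1.41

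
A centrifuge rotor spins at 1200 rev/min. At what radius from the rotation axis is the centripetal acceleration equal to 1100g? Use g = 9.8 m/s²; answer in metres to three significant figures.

0.683 m

ω = 1200 rev/min × 2π/60 = 125.7 rad/s.
a_c = ω²r = 1100g ⇒ r = 1100 × 9.8 / (125.7)² = 10780/15790 = 0.6827 m.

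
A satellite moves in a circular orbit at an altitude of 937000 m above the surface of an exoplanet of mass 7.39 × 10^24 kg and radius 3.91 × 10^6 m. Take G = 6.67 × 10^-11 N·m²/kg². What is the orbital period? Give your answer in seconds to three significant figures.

r = R + h = 3.91 × 10^6 + 937000 = 4.847 × 10^6 m. Gravity provides the centripetal force: G M m / r² = m v² / r ⇒ v = √(GM/r) = 10080 m/s.
T = 2πr/v = 2π × 4.847 × 10^6 / 10080 = 3020 s.

3020 s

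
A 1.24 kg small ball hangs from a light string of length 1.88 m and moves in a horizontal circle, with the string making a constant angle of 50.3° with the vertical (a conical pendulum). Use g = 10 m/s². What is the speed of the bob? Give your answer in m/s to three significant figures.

The radius of the circle is r = L sinθ = 1.88 × sin 50.3° = 1.446 m.
Horizontally T sinθ = mv²/r and vertically T cosθ = mg, so tanθ = v²/(rg).
v = √(r g tanθ) = √(1.446 × 10.0 × 1.205) = √17.42 = 4.174 m/s.

4.17 m/s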